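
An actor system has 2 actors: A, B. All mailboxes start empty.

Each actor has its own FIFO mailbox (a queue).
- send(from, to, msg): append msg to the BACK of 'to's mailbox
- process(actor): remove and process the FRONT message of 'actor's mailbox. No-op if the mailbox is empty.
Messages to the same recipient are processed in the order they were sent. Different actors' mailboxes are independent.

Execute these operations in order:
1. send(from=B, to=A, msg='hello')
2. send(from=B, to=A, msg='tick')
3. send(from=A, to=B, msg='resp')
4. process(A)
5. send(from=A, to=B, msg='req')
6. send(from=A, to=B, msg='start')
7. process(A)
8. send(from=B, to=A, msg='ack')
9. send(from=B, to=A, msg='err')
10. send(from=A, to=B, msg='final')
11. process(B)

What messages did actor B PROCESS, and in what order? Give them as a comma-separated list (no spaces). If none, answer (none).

After 1 (send(from=B, to=A, msg='hello')): A:[hello] B:[]
After 2 (send(from=B, to=A, msg='tick')): A:[hello,tick] B:[]
After 3 (send(from=A, to=B, msg='resp')): A:[hello,tick] B:[resp]
After 4 (process(A)): A:[tick] B:[resp]
After 5 (send(from=A, to=B, msg='req')): A:[tick] B:[resp,req]
After 6 (send(from=A, to=B, msg='start')): A:[tick] B:[resp,req,start]
After 7 (process(A)): A:[] B:[resp,req,start]
After 8 (send(from=B, to=A, msg='ack')): A:[ack] B:[resp,req,start]
After 9 (send(from=B, to=A, msg='err')): A:[ack,err] B:[resp,req,start]
After 10 (send(from=A, to=B, msg='final')): A:[ack,err] B:[resp,req,start,final]
After 11 (process(B)): A:[ack,err] B:[req,start,final]

Answer: resp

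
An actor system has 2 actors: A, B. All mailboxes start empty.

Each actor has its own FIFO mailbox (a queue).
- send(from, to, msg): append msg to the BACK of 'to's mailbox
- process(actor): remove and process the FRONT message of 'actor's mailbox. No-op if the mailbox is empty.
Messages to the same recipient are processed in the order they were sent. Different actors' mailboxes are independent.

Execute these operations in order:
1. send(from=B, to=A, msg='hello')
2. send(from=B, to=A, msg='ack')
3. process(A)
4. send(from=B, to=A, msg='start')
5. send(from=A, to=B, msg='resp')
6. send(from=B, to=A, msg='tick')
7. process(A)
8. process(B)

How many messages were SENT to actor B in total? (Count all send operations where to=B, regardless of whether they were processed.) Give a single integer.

Answer: 1

Derivation:
After 1 (send(from=B, to=A, msg='hello')): A:[hello] B:[]
After 2 (send(from=B, to=A, msg='ack')): A:[hello,ack] B:[]
After 3 (process(A)): A:[ack] B:[]
After 4 (send(from=B, to=A, msg='start')): A:[ack,start] B:[]
After 5 (send(from=A, to=B, msg='resp')): A:[ack,start] B:[resp]
After 6 (send(from=B, to=A, msg='tick')): A:[ack,start,tick] B:[resp]
After 7 (process(A)): A:[start,tick] B:[resp]
After 8 (process(B)): A:[start,tick] B:[]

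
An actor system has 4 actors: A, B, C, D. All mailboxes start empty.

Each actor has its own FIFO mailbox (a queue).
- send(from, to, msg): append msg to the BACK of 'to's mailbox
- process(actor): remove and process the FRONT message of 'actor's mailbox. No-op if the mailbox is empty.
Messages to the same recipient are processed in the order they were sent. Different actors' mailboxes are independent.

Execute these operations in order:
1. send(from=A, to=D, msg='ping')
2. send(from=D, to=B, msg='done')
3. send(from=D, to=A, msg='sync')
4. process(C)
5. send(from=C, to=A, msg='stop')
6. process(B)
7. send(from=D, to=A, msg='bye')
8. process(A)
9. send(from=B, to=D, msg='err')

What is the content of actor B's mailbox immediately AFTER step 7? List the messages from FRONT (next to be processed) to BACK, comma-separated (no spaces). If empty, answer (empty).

After 1 (send(from=A, to=D, msg='ping')): A:[] B:[] C:[] D:[ping]
After 2 (send(from=D, to=B, msg='done')): A:[] B:[done] C:[] D:[ping]
After 3 (send(from=D, to=A, msg='sync')): A:[sync] B:[done] C:[] D:[ping]
After 4 (process(C)): A:[sync] B:[done] C:[] D:[ping]
After 5 (send(from=C, to=A, msg='stop')): A:[sync,stop] B:[done] C:[] D:[ping]
After 6 (process(B)): A:[sync,stop] B:[] C:[] D:[ping]
After 7 (send(from=D, to=A, msg='bye')): A:[sync,stop,bye] B:[] C:[] D:[ping]

(empty)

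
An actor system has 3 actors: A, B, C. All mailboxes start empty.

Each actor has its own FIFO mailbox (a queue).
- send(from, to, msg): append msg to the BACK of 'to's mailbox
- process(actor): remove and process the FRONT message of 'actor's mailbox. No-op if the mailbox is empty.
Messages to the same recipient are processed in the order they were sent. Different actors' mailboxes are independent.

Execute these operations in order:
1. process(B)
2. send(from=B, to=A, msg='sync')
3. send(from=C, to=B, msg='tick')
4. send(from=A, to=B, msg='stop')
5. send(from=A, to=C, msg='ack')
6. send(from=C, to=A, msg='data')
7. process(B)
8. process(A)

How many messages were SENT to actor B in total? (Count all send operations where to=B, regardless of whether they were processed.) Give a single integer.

Answer: 2

Derivation:
After 1 (process(B)): A:[] B:[] C:[]
After 2 (send(from=B, to=A, msg='sync')): A:[sync] B:[] C:[]
After 3 (send(from=C, to=B, msg='tick')): A:[sync] B:[tick] C:[]
After 4 (send(from=A, to=B, msg='stop')): A:[sync] B:[tick,stop] C:[]
After 5 (send(from=A, to=C, msg='ack')): A:[sync] B:[tick,stop] C:[ack]
After 6 (send(from=C, to=A, msg='data')): A:[sync,data] B:[tick,stop] C:[ack]
After 7 (process(B)): A:[sync,data] B:[stop] C:[ack]
After 8 (process(A)): A:[data] B:[stop] C:[ack]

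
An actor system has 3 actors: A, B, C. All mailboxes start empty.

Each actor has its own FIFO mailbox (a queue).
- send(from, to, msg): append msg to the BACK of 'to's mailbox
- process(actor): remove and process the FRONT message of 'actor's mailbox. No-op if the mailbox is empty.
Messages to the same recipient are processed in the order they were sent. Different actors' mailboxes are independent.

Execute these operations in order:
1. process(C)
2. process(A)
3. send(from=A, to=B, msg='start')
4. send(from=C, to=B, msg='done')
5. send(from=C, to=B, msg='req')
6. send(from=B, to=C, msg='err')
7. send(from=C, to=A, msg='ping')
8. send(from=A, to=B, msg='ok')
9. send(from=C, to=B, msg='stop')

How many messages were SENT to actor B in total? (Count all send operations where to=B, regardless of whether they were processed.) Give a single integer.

Answer: 5

Derivation:
After 1 (process(C)): A:[] B:[] C:[]
After 2 (process(A)): A:[] B:[] C:[]
After 3 (send(from=A, to=B, msg='start')): A:[] B:[start] C:[]
After 4 (send(from=C, to=B, msg='done')): A:[] B:[start,done] C:[]
After 5 (send(from=C, to=B, msg='req')): A:[] B:[start,done,req] C:[]
After 6 (send(from=B, to=C, msg='err')): A:[] B:[start,done,req] C:[err]
After 7 (send(from=C, to=A, msg='ping')): A:[ping] B:[start,done,req] C:[err]
After 8 (send(from=A, to=B, msg='ok')): A:[ping] B:[start,done,req,ok] C:[err]
After 9 (send(from=C, to=B, msg='stop')): A:[ping] B:[start,done,req,ok,stop] C:[err]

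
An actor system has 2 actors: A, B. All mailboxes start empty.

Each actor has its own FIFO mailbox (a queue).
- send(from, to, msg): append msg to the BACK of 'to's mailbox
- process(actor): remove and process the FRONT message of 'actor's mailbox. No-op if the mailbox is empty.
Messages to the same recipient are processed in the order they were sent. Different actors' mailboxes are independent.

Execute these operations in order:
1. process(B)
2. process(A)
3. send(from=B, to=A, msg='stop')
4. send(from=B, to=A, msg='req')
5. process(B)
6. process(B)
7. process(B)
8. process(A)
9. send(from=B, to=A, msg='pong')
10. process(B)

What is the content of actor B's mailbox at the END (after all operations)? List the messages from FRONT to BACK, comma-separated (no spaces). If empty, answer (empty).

Answer: (empty)

Derivation:
After 1 (process(B)): A:[] B:[]
After 2 (process(A)): A:[] B:[]
After 3 (send(from=B, to=A, msg='stop')): A:[stop] B:[]
After 4 (send(from=B, to=A, msg='req')): A:[stop,req] B:[]
After 5 (process(B)): A:[stop,req] B:[]
After 6 (process(B)): A:[stop,req] B:[]
After 7 (process(B)): A:[stop,req] B:[]
After 8 (process(A)): A:[req] B:[]
After 9 (send(from=B, to=A, msg='pong')): A:[req,pong] B:[]
After 10 (process(B)): A:[req,pong] B:[]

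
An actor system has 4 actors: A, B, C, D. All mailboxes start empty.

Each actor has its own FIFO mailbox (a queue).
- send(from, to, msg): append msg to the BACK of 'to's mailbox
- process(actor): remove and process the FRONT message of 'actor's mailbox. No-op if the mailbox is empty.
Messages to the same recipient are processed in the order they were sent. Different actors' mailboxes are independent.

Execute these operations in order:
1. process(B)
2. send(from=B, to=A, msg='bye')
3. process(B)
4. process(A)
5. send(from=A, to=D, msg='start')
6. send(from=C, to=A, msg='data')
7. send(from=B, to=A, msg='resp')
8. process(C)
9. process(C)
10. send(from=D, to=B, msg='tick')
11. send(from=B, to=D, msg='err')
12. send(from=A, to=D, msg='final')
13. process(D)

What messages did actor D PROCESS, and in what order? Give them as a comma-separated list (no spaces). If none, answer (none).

After 1 (process(B)): A:[] B:[] C:[] D:[]
After 2 (send(from=B, to=A, msg='bye')): A:[bye] B:[] C:[] D:[]
After 3 (process(B)): A:[bye] B:[] C:[] D:[]
After 4 (process(A)): A:[] B:[] C:[] D:[]
After 5 (send(from=A, to=D, msg='start')): A:[] B:[] C:[] D:[start]
After 6 (send(from=C, to=A, msg='data')): A:[data] B:[] C:[] D:[start]
After 7 (send(from=B, to=A, msg='resp')): A:[data,resp] B:[] C:[] D:[start]
After 8 (process(C)): A:[data,resp] B:[] C:[] D:[start]
After 9 (process(C)): A:[data,resp] B:[] C:[] D:[start]
After 10 (send(from=D, to=B, msg='tick')): A:[data,resp] B:[tick] C:[] D:[start]
After 11 (send(from=B, to=D, msg='err')): A:[data,resp] B:[tick] C:[] D:[start,err]
After 12 (send(from=A, to=D, msg='final')): A:[data,resp] B:[tick] C:[] D:[start,err,final]
After 13 (process(D)): A:[data,resp] B:[tick] C:[] D:[err,final]

Answer: start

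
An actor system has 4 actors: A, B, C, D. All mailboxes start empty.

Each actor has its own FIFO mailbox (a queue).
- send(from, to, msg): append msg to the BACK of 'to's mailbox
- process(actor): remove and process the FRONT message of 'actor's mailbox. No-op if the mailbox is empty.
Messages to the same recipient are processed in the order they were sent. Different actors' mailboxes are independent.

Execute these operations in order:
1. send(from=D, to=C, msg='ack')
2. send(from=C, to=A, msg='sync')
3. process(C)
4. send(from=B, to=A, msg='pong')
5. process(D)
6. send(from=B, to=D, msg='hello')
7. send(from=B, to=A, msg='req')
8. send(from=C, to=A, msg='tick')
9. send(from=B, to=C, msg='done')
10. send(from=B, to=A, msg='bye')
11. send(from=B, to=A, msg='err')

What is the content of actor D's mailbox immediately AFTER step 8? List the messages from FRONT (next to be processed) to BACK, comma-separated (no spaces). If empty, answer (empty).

After 1 (send(from=D, to=C, msg='ack')): A:[] B:[] C:[ack] D:[]
After 2 (send(from=C, to=A, msg='sync')): A:[sync] B:[] C:[ack] D:[]
After 3 (process(C)): A:[sync] B:[] C:[] D:[]
After 4 (send(from=B, to=A, msg='pong')): A:[sync,pong] B:[] C:[] D:[]
After 5 (process(D)): A:[sync,pong] B:[] C:[] D:[]
After 6 (send(from=B, to=D, msg='hello')): A:[sync,pong] B:[] C:[] D:[hello]
After 7 (send(from=B, to=A, msg='req')): A:[sync,pong,req] B:[] C:[] D:[hello]
After 8 (send(from=C, to=A, msg='tick')): A:[sync,pong,req,tick] B:[] C:[] D:[hello]

hello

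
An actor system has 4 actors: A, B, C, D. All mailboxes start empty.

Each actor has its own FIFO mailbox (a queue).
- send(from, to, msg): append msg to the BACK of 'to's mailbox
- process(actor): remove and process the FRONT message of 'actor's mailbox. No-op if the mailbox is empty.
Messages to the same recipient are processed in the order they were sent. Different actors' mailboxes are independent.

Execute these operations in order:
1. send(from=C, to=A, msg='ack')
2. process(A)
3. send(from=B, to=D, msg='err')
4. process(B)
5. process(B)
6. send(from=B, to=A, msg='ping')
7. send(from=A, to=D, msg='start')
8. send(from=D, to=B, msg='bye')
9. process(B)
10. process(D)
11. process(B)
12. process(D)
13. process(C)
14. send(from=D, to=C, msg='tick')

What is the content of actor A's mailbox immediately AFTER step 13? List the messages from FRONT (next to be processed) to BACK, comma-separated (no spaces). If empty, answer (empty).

After 1 (send(from=C, to=A, msg='ack')): A:[ack] B:[] C:[] D:[]
After 2 (process(A)): A:[] B:[] C:[] D:[]
After 3 (send(from=B, to=D, msg='err')): A:[] B:[] C:[] D:[err]
After 4 (process(B)): A:[] B:[] C:[] D:[err]
After 5 (process(B)): A:[] B:[] C:[] D:[err]
After 6 (send(from=B, to=A, msg='ping')): A:[ping] B:[] C:[] D:[err]
After 7 (send(from=A, to=D, msg='start')): A:[ping] B:[] C:[] D:[err,start]
After 8 (send(from=D, to=B, msg='bye')): A:[ping] B:[bye] C:[] D:[err,start]
After 9 (process(B)): A:[ping] B:[] C:[] D:[err,start]
After 10 (process(D)): A:[ping] B:[] C:[] D:[start]
After 11 (process(B)): A:[ping] B:[] C:[] D:[start]
After 12 (process(D)): A:[ping] B:[] C:[] D:[]
After 13 (process(C)): A:[ping] B:[] C:[] D:[]

ping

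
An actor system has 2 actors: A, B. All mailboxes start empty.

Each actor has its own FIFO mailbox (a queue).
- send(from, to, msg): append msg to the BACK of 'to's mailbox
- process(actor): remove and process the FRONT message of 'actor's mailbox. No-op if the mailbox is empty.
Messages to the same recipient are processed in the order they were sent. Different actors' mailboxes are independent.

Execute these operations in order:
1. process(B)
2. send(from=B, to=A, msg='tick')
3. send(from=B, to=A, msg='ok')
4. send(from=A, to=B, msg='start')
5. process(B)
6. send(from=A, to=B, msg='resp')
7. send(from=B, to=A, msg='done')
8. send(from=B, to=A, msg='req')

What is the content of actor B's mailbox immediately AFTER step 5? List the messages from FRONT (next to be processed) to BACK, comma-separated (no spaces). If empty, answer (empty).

After 1 (process(B)): A:[] B:[]
After 2 (send(from=B, to=A, msg='tick')): A:[tick] B:[]
After 3 (send(from=B, to=A, msg='ok')): A:[tick,ok] B:[]
After 4 (send(from=A, to=B, msg='start')): A:[tick,ok] B:[start]
After 5 (process(B)): A:[tick,ok] B:[]

(empty)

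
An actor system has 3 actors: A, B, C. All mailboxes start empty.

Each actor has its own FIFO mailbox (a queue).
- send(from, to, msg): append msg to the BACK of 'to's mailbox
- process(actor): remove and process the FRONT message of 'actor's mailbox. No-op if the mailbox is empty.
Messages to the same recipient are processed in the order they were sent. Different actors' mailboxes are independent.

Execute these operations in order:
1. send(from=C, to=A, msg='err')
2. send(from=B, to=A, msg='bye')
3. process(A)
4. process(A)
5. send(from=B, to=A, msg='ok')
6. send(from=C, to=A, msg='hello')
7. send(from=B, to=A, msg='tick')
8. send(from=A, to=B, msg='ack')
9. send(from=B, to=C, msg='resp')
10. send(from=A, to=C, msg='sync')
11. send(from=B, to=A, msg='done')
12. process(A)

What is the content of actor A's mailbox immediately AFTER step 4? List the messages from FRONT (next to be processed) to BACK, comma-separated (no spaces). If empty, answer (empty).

After 1 (send(from=C, to=A, msg='err')): A:[err] B:[] C:[]
After 2 (send(from=B, to=A, msg='bye')): A:[err,bye] B:[] C:[]
After 3 (process(A)): A:[bye] B:[] C:[]
After 4 (process(A)): A:[] B:[] C:[]

(empty)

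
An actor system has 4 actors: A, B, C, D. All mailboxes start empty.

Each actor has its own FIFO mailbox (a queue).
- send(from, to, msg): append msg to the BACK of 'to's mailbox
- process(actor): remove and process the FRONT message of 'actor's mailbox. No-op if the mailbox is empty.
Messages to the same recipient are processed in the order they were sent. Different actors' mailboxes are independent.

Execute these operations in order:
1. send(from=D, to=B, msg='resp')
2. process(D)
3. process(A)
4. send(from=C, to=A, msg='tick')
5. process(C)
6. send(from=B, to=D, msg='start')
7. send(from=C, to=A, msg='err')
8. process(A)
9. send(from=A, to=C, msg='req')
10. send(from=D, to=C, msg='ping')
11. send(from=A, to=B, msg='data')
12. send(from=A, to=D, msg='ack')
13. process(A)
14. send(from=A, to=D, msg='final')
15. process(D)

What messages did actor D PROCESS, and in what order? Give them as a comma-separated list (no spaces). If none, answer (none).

After 1 (send(from=D, to=B, msg='resp')): A:[] B:[resp] C:[] D:[]
After 2 (process(D)): A:[] B:[resp] C:[] D:[]
After 3 (process(A)): A:[] B:[resp] C:[] D:[]
After 4 (send(from=C, to=A, msg='tick')): A:[tick] B:[resp] C:[] D:[]
After 5 (process(C)): A:[tick] B:[resp] C:[] D:[]
After 6 (send(from=B, to=D, msg='start')): A:[tick] B:[resp] C:[] D:[start]
After 7 (send(from=C, to=A, msg='err')): A:[tick,err] B:[resp] C:[] D:[start]
After 8 (process(A)): A:[err] B:[resp] C:[] D:[start]
After 9 (send(from=A, to=C, msg='req')): A:[err] B:[resp] C:[req] D:[start]
After 10 (send(from=D, to=C, msg='ping')): A:[err] B:[resp] C:[req,ping] D:[start]
After 11 (send(from=A, to=B, msg='data')): A:[err] B:[resp,data] C:[req,ping] D:[start]
After 12 (send(from=A, to=D, msg='ack')): A:[err] B:[resp,data] C:[req,ping] D:[start,ack]
After 13 (process(A)): A:[] B:[resp,data] C:[req,ping] D:[start,ack]
After 14 (send(from=A, to=D, msg='final')): A:[] B:[resp,data] C:[req,ping] D:[start,ack,final]
After 15 (process(D)): A:[] B:[resp,data] C:[req,ping] D:[ack,final]

Answer: start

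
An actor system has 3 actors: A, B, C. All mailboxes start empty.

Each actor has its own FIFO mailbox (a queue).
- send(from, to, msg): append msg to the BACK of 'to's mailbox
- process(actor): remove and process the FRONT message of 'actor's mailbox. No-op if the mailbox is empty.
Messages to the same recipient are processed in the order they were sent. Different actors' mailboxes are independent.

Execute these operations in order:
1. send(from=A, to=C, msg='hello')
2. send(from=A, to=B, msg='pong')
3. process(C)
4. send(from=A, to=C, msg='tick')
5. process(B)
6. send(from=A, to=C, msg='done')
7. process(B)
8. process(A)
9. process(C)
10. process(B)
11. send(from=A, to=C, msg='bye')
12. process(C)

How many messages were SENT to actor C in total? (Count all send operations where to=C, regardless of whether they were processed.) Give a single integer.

After 1 (send(from=A, to=C, msg='hello')): A:[] B:[] C:[hello]
After 2 (send(from=A, to=B, msg='pong')): A:[] B:[pong] C:[hello]
After 3 (process(C)): A:[] B:[pong] C:[]
After 4 (send(from=A, to=C, msg='tick')): A:[] B:[pong] C:[tick]
After 5 (process(B)): A:[] B:[] C:[tick]
After 6 (send(from=A, to=C, msg='done')): A:[] B:[] C:[tick,done]
After 7 (process(B)): A:[] B:[] C:[tick,done]
After 8 (process(A)): A:[] B:[] C:[tick,done]
After 9 (process(C)): A:[] B:[] C:[done]
After 10 (process(B)): A:[] B:[] C:[done]
After 11 (send(from=A, to=C, msg='bye')): A:[] B:[] C:[done,bye]
After 12 (process(C)): A:[] B:[] C:[bye]

Answer: 4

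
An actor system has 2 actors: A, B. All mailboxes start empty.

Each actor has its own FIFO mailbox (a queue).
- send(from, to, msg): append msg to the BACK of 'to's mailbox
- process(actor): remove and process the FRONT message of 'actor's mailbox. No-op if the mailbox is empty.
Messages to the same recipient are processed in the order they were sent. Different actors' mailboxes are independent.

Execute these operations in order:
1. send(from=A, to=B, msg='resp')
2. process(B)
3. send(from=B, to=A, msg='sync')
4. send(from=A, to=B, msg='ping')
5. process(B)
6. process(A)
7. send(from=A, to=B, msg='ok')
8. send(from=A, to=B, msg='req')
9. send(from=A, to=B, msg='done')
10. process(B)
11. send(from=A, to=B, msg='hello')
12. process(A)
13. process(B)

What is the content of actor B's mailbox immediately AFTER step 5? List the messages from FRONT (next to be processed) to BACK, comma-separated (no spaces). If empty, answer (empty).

After 1 (send(from=A, to=B, msg='resp')): A:[] B:[resp]
After 2 (process(B)): A:[] B:[]
After 3 (send(from=B, to=A, msg='sync')): A:[sync] B:[]
After 4 (send(from=A, to=B, msg='ping')): A:[sync] B:[ping]
After 5 (process(B)): A:[sync] B:[]

(empty)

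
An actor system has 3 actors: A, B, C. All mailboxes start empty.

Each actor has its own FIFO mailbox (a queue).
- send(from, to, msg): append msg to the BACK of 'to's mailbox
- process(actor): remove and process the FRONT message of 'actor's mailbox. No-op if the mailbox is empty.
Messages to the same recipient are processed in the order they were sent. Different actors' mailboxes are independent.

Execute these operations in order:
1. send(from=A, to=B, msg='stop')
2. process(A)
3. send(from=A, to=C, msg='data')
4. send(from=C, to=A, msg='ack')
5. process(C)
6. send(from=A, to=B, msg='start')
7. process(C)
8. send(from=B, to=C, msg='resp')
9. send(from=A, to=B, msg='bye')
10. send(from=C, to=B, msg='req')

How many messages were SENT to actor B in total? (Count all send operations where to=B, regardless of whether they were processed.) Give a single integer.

Answer: 4

Derivation:
After 1 (send(from=A, to=B, msg='stop')): A:[] B:[stop] C:[]
After 2 (process(A)): A:[] B:[stop] C:[]
After 3 (send(from=A, to=C, msg='data')): A:[] B:[stop] C:[data]
After 4 (send(from=C, to=A, msg='ack')): A:[ack] B:[stop] C:[data]
After 5 (process(C)): A:[ack] B:[stop] C:[]
After 6 (send(from=A, to=B, msg='start')): A:[ack] B:[stop,start] C:[]
After 7 (process(C)): A:[ack] B:[stop,start] C:[]
After 8 (send(from=B, to=C, msg='resp')): A:[ack] B:[stop,start] C:[resp]
After 9 (send(from=A, to=B, msg='bye')): A:[ack] B:[stop,start,bye] C:[resp]
After 10 (send(from=C, to=B, msg='req')): A:[ack] B:[stop,start,bye,req] C:[resp]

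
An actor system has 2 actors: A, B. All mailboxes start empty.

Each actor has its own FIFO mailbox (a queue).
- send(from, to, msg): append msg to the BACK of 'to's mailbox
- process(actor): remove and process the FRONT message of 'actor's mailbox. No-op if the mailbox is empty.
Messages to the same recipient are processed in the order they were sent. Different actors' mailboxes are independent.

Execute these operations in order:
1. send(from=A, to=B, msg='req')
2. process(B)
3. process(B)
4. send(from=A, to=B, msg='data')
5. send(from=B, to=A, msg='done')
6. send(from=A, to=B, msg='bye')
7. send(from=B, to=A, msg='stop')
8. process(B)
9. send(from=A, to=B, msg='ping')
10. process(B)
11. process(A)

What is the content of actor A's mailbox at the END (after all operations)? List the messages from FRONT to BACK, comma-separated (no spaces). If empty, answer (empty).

Answer: stop

Derivation:
After 1 (send(from=A, to=B, msg='req')): A:[] B:[req]
After 2 (process(B)): A:[] B:[]
After 3 (process(B)): A:[] B:[]
After 4 (send(from=A, to=B, msg='data')): A:[] B:[data]
After 5 (send(from=B, to=A, msg='done')): A:[done] B:[data]
After 6 (send(from=A, to=B, msg='bye')): A:[done] B:[data,bye]
After 7 (send(from=B, to=A, msg='stop')): A:[done,stop] B:[data,bye]
After 8 (process(B)): A:[done,stop] B:[bye]
After 9 (send(from=A, to=B, msg='ping')): A:[done,stop] B:[bye,ping]
After 10 (process(B)): A:[done,stop] B:[ping]
After 11 (process(A)): A:[stop] B:[ping]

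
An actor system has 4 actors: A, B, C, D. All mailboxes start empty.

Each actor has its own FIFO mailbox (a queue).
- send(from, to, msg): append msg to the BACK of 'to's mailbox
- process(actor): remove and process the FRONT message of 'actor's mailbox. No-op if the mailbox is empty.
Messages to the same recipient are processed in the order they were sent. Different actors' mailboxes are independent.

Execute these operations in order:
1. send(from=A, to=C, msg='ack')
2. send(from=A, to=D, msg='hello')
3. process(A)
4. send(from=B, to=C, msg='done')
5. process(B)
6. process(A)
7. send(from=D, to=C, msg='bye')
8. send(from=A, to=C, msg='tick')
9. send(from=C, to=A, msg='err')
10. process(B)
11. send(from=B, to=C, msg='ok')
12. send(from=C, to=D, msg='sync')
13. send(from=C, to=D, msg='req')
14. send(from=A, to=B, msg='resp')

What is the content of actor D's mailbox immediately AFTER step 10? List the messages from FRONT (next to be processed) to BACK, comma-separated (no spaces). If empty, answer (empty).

After 1 (send(from=A, to=C, msg='ack')): A:[] B:[] C:[ack] D:[]
After 2 (send(from=A, to=D, msg='hello')): A:[] B:[] C:[ack] D:[hello]
After 3 (process(A)): A:[] B:[] C:[ack] D:[hello]
After 4 (send(from=B, to=C, msg='done')): A:[] B:[] C:[ack,done] D:[hello]
After 5 (process(B)): A:[] B:[] C:[ack,done] D:[hello]
After 6 (process(A)): A:[] B:[] C:[ack,done] D:[hello]
After 7 (send(from=D, to=C, msg='bye')): A:[] B:[] C:[ack,done,bye] D:[hello]
After 8 (send(from=A, to=C, msg='tick')): A:[] B:[] C:[ack,done,bye,tick] D:[hello]
After 9 (send(from=C, to=A, msg='err')): A:[err] B:[] C:[ack,done,bye,tick] D:[hello]
After 10 (process(B)): A:[err] B:[] C:[ack,done,bye,tick] D:[hello]

hello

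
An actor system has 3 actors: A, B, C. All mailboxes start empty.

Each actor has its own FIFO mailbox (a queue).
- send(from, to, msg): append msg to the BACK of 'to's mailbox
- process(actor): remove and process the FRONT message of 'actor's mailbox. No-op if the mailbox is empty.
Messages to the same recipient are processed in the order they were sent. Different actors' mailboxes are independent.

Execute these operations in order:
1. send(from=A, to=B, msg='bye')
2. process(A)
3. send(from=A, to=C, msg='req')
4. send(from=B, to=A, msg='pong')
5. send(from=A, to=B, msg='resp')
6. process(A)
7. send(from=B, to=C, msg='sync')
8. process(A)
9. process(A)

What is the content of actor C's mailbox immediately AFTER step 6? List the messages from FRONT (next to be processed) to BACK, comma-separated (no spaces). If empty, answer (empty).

After 1 (send(from=A, to=B, msg='bye')): A:[] B:[bye] C:[]
After 2 (process(A)): A:[] B:[bye] C:[]
After 3 (send(from=A, to=C, msg='req')): A:[] B:[bye] C:[req]
After 4 (send(from=B, to=A, msg='pong')): A:[pong] B:[bye] C:[req]
After 5 (send(from=A, to=B, msg='resp')): A:[pong] B:[bye,resp] C:[req]
After 6 (process(A)): A:[] B:[bye,resp] C:[req]

req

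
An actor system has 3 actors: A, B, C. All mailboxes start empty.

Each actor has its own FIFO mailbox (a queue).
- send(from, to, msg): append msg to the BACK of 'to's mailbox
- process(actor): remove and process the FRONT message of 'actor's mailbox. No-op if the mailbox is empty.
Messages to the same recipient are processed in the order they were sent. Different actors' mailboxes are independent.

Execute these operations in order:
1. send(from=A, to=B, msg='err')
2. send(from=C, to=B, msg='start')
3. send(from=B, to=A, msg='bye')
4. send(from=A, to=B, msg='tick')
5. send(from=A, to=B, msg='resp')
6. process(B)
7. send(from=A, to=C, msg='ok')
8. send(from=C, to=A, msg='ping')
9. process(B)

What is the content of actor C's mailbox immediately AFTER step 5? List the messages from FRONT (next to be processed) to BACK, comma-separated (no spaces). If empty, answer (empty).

After 1 (send(from=A, to=B, msg='err')): A:[] B:[err] C:[]
After 2 (send(from=C, to=B, msg='start')): A:[] B:[err,start] C:[]
After 3 (send(from=B, to=A, msg='bye')): A:[bye] B:[err,start] C:[]
After 4 (send(from=A, to=B, msg='tick')): A:[bye] B:[err,start,tick] C:[]
After 5 (send(from=A, to=B, msg='resp')): A:[bye] B:[err,start,tick,resp] C:[]

(empty)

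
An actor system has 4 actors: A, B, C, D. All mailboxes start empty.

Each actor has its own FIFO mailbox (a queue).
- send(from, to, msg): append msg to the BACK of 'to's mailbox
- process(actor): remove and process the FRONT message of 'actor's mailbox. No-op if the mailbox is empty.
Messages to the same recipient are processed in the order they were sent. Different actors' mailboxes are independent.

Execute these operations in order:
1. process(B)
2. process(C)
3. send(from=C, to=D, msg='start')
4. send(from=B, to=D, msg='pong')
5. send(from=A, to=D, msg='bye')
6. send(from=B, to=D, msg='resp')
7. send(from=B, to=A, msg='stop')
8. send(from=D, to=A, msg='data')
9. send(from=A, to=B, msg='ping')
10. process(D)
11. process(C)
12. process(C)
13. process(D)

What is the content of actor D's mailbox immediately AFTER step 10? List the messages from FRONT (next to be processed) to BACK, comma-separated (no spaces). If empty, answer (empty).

After 1 (process(B)): A:[] B:[] C:[] D:[]
After 2 (process(C)): A:[] B:[] C:[] D:[]
After 3 (send(from=C, to=D, msg='start')): A:[] B:[] C:[] D:[start]
After 4 (send(from=B, to=D, msg='pong')): A:[] B:[] C:[] D:[start,pong]
After 5 (send(from=A, to=D, msg='bye')): A:[] B:[] C:[] D:[start,pong,bye]
After 6 (send(from=B, to=D, msg='resp')): A:[] B:[] C:[] D:[start,pong,bye,resp]
After 7 (send(from=B, to=A, msg='stop')): A:[stop] B:[] C:[] D:[start,pong,bye,resp]
After 8 (send(from=D, to=A, msg='data')): A:[stop,data] B:[] C:[] D:[start,pong,bye,resp]
After 9 (send(from=A, to=B, msg='ping')): A:[stop,data] B:[ping] C:[] D:[start,pong,bye,resp]
After 10 (process(D)): A:[stop,data] B:[ping] C:[] D:[pong,bye,resp]

pong,bye,resp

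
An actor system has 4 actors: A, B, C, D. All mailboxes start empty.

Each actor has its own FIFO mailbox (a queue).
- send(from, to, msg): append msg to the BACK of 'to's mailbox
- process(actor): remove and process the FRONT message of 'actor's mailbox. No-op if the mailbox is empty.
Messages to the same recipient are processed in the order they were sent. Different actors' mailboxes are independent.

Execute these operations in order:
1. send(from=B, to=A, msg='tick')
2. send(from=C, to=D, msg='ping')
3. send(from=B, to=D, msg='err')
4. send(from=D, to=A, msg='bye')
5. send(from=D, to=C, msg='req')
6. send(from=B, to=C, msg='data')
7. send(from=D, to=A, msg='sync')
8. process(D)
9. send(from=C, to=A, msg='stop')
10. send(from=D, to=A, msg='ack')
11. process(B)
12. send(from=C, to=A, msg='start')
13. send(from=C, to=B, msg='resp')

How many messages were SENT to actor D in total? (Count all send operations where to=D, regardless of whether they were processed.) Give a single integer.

After 1 (send(from=B, to=A, msg='tick')): A:[tick] B:[] C:[] D:[]
After 2 (send(from=C, to=D, msg='ping')): A:[tick] B:[] C:[] D:[ping]
After 3 (send(from=B, to=D, msg='err')): A:[tick] B:[] C:[] D:[ping,err]
After 4 (send(from=D, to=A, msg='bye')): A:[tick,bye] B:[] C:[] D:[ping,err]
After 5 (send(from=D, to=C, msg='req')): A:[tick,bye] B:[] C:[req] D:[ping,err]
After 6 (send(from=B, to=C, msg='data')): A:[tick,bye] B:[] C:[req,data] D:[ping,err]
After 7 (send(from=D, to=A, msg='sync')): A:[tick,bye,sync] B:[] C:[req,data] D:[ping,err]
After 8 (process(D)): A:[tick,bye,sync] B:[] C:[req,data] D:[err]
After 9 (send(from=C, to=A, msg='stop')): A:[tick,bye,sync,stop] B:[] C:[req,data] D:[err]
After 10 (send(from=D, to=A, msg='ack')): A:[tick,bye,sync,stop,ack] B:[] C:[req,data] D:[err]
After 11 (process(B)): A:[tick,bye,sync,stop,ack] B:[] C:[req,data] D:[err]
After 12 (send(from=C, to=A, msg='start')): A:[tick,bye,sync,stop,ack,start] B:[] C:[req,data] D:[err]
After 13 (send(from=C, to=B, msg='resp')): A:[tick,bye,sync,stop,ack,start] B:[resp] C:[req,data] D:[err]

Answer: 2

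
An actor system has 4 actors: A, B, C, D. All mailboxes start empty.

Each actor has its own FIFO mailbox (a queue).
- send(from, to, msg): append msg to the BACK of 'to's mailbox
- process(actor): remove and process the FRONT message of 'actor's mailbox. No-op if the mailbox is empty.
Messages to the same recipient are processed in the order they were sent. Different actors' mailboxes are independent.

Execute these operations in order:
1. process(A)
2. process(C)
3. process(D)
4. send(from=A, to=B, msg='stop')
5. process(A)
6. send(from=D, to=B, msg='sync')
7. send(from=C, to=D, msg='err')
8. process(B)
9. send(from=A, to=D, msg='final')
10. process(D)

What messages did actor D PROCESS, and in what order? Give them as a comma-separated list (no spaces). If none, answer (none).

After 1 (process(A)): A:[] B:[] C:[] D:[]
After 2 (process(C)): A:[] B:[] C:[] D:[]
After 3 (process(D)): A:[] B:[] C:[] D:[]
After 4 (send(from=A, to=B, msg='stop')): A:[] B:[stop] C:[] D:[]
After 5 (process(A)): A:[] B:[stop] C:[] D:[]
After 6 (send(from=D, to=B, msg='sync')): A:[] B:[stop,sync] C:[] D:[]
After 7 (send(from=C, to=D, msg='err')): A:[] B:[stop,sync] C:[] D:[err]
After 8 (process(B)): A:[] B:[sync] C:[] D:[err]
After 9 (send(from=A, to=D, msg='final')): A:[] B:[sync] C:[] D:[err,final]
After 10 (process(D)): A:[] B:[sync] C:[] D:[final]

Answer: err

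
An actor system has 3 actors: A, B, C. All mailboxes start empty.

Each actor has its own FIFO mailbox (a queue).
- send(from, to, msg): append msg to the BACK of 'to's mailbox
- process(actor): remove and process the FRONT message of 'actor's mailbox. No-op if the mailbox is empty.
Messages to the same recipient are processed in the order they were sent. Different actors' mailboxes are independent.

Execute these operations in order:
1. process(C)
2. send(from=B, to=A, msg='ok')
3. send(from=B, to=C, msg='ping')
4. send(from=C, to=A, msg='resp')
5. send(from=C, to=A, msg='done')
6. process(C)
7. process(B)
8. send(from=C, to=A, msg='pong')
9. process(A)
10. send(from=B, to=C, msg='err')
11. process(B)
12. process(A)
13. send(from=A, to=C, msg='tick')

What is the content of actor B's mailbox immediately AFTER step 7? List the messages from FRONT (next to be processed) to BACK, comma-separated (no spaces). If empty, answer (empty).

After 1 (process(C)): A:[] B:[] C:[]
After 2 (send(from=B, to=A, msg='ok')): A:[ok] B:[] C:[]
After 3 (send(from=B, to=C, msg='ping')): A:[ok] B:[] C:[ping]
After 4 (send(from=C, to=A, msg='resp')): A:[ok,resp] B:[] C:[ping]
After 5 (send(from=C, to=A, msg='done')): A:[ok,resp,done] B:[] C:[ping]
After 6 (process(C)): A:[ok,resp,done] B:[] C:[]
After 7 (process(B)): A:[ok,resp,done] B:[] C:[]

(empty)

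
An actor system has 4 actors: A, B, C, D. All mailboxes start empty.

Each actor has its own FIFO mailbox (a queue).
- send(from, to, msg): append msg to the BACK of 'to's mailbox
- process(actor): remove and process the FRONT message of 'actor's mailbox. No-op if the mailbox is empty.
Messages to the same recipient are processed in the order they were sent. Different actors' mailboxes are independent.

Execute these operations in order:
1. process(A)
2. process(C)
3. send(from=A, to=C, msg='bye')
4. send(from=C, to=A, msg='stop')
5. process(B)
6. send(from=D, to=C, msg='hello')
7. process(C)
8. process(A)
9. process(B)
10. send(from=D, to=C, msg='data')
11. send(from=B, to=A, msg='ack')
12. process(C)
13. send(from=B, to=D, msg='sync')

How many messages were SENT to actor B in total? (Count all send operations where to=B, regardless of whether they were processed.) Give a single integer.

Answer: 0

Derivation:
After 1 (process(A)): A:[] B:[] C:[] D:[]
After 2 (process(C)): A:[] B:[] C:[] D:[]
After 3 (send(from=A, to=C, msg='bye')): A:[] B:[] C:[bye] D:[]
After 4 (send(from=C, to=A, msg='stop')): A:[stop] B:[] C:[bye] D:[]
After 5 (process(B)): A:[stop] B:[] C:[bye] D:[]
After 6 (send(from=D, to=C, msg='hello')): A:[stop] B:[] C:[bye,hello] D:[]
After 7 (process(C)): A:[stop] B:[] C:[hello] D:[]
After 8 (process(A)): A:[] B:[] C:[hello] D:[]
After 9 (process(B)): A:[] B:[] C:[hello] D:[]
After 10 (send(from=D, to=C, msg='data')): A:[] B:[] C:[hello,data] D:[]
After 11 (send(from=B, to=A, msg='ack')): A:[ack] B:[] C:[hello,data] D:[]
After 12 (process(C)): A:[ack] B:[] C:[data] D:[]
After 13 (send(from=B, to=D, msg='sync')): A:[ack] B:[] C:[data] D:[sync]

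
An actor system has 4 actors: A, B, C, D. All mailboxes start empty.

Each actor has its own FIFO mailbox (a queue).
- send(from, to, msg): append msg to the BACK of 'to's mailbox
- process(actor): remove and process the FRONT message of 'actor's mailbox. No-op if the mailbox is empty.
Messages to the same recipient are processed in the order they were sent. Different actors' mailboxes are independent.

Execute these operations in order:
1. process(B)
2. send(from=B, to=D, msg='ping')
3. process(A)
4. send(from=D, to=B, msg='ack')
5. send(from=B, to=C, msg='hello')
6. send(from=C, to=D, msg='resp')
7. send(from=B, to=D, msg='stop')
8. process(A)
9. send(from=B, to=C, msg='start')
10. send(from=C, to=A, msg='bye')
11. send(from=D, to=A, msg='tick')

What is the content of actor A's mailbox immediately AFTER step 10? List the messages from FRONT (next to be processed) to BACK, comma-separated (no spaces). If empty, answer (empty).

After 1 (process(B)): A:[] B:[] C:[] D:[]
After 2 (send(from=B, to=D, msg='ping')): A:[] B:[] C:[] D:[ping]
After 3 (process(A)): A:[] B:[] C:[] D:[ping]
After 4 (send(from=D, to=B, msg='ack')): A:[] B:[ack] C:[] D:[ping]
After 5 (send(from=B, to=C, msg='hello')): A:[] B:[ack] C:[hello] D:[ping]
After 6 (send(from=C, to=D, msg='resp')): A:[] B:[ack] C:[hello] D:[ping,resp]
After 7 (send(from=B, to=D, msg='stop')): A:[] B:[ack] C:[hello] D:[ping,resp,stop]
After 8 (process(A)): A:[] B:[ack] C:[hello] D:[ping,resp,stop]
After 9 (send(from=B, to=C, msg='start')): A:[] B:[ack] C:[hello,start] D:[ping,resp,stop]
After 10 (send(from=C, to=A, msg='bye')): A:[bye] B:[ack] C:[hello,start] D:[ping,resp,stop]

bye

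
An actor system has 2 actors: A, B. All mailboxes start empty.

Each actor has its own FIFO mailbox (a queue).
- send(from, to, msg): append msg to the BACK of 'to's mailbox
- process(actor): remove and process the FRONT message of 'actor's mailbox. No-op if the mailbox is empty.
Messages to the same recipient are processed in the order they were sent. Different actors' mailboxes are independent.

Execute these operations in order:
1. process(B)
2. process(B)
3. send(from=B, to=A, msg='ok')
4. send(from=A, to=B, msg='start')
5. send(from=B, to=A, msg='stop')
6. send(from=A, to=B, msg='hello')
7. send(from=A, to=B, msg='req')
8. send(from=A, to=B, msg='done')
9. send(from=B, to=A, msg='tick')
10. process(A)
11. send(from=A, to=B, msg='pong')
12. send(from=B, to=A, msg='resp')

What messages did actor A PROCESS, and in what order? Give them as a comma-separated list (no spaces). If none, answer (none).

After 1 (process(B)): A:[] B:[]
After 2 (process(B)): A:[] B:[]
After 3 (send(from=B, to=A, msg='ok')): A:[ok] B:[]
After 4 (send(from=A, to=B, msg='start')): A:[ok] B:[start]
After 5 (send(from=B, to=A, msg='stop')): A:[ok,stop] B:[start]
After 6 (send(from=A, to=B, msg='hello')): A:[ok,stop] B:[start,hello]
After 7 (send(from=A, to=B, msg='req')): A:[ok,stop] B:[start,hello,req]
After 8 (send(from=A, to=B, msg='done')): A:[ok,stop] B:[start,hello,req,done]
After 9 (send(from=B, to=A, msg='tick')): A:[ok,stop,tick] B:[start,hello,req,done]
After 10 (process(A)): A:[stop,tick] B:[start,hello,req,done]
After 11 (send(from=A, to=B, msg='pong')): A:[stop,tick] B:[start,hello,req,done,pong]
After 12 (send(from=B, to=A, msg='resp')): A:[stop,tick,resp] B:[start,hello,req,done,pong]

Answer: ok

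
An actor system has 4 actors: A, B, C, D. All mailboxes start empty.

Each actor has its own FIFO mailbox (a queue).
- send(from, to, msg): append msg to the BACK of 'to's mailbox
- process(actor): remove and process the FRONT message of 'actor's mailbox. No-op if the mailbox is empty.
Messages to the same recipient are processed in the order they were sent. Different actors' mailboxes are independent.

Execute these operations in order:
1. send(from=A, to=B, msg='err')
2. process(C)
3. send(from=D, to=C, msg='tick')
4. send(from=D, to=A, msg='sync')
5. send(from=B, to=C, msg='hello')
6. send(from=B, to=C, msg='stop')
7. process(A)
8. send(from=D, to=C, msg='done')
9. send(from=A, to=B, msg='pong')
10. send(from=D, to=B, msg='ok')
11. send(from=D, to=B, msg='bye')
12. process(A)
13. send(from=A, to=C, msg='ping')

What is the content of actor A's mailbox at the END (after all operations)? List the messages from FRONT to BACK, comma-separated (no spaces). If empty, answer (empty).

Answer: (empty)

Derivation:
After 1 (send(from=A, to=B, msg='err')): A:[] B:[err] C:[] D:[]
After 2 (process(C)): A:[] B:[err] C:[] D:[]
After 3 (send(from=D, to=C, msg='tick')): A:[] B:[err] C:[tick] D:[]
After 4 (send(from=D, to=A, msg='sync')): A:[sync] B:[err] C:[tick] D:[]
After 5 (send(from=B, to=C, msg='hello')): A:[sync] B:[err] C:[tick,hello] D:[]
After 6 (send(from=B, to=C, msg='stop')): A:[sync] B:[err] C:[tick,hello,stop] D:[]
After 7 (process(A)): A:[] B:[err] C:[tick,hello,stop] D:[]
After 8 (send(from=D, to=C, msg='done')): A:[] B:[err] C:[tick,hello,stop,done] D:[]
After 9 (send(from=A, to=B, msg='pong')): A:[] B:[err,pong] C:[tick,hello,stop,done] D:[]
After 10 (send(from=D, to=B, msg='ok')): A:[] B:[err,pong,ok] C:[tick,hello,stop,done] D:[]
After 11 (send(from=D, to=B, msg='bye')): A:[] B:[err,pong,ok,bye] C:[tick,hello,stop,done] D:[]
After 12 (process(A)): A:[] B:[err,pong,ok,bye] C:[tick,hello,stop,done] D:[]
After 13 (send(from=A, to=C, msg='ping')): A:[] B:[err,pong,ok,bye] C:[tick,hello,stop,done,ping] D:[]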